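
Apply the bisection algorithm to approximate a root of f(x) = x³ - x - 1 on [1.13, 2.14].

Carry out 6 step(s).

f(x) = x³ - x - 1
Initial interval: [1.13, 2.14]

Iteration 1:
  c_1 = (1.130000 + 2.140000)/2 = 1.635000
  f(c_1) = f(1.635000) = 1.735723
  f(a) × f(c) < 0, new interval: [1.130000, 1.635000]
Iteration 2:
  c_2 = (1.130000 + 1.635000)/2 = 1.382500
  f(c_2) = f(1.382500) = 0.259881
  f(a) × f(c) < 0, new interval: [1.130000, 1.382500]
Iteration 3:
  c_3 = (1.130000 + 1.382500)/2 = 1.256250
  f(c_3) = f(1.256250) = -0.273681
  f(a) × f(c) ≥ 0, new interval: [1.256250, 1.382500]
Iteration 4:
  c_4 = (1.256250 + 1.382500)/2 = 1.319375
  f(c_4) = f(1.319375) = -0.022672
  f(a) × f(c) ≥ 0, new interval: [1.319375, 1.382500]
Iteration 5:
  c_5 = (1.319375 + 1.382500)/2 = 1.350937
  f(c_5) = f(1.350937) = 0.114567
  f(a) × f(c) < 0, new interval: [1.319375, 1.350937]
Iteration 6:
  c_6 = (1.319375 + 1.350937)/2 = 1.335156
  f(c_6) = f(1.335156) = 0.044950
  f(a) × f(c) < 0, new interval: [1.319375, 1.335156]

After 6 iteration(s), the approximation is c_6 = 1.335156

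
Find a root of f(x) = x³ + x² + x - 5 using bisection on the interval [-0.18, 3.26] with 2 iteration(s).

f(x) = x³ + x² + x - 5
Initial interval: [-0.18, 3.26]

Iteration 1:
  c_1 = (-0.180000 + 3.260000)/2 = 1.540000
  f(c_1) = f(1.540000) = 2.563864
  f(a) × f(c) < 0, new interval: [-0.180000, 1.540000]
Iteration 2:
  c_2 = (-0.180000 + 1.540000)/2 = 0.680000
  f(c_2) = f(0.680000) = -3.543168
  f(a) × f(c) ≥ 0, new interval: [0.680000, 1.540000]

After 2 iteration(s), the approximation is c_2 = 0.680000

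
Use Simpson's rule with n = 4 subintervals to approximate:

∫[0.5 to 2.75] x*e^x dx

f(x) = x*e^x
a = 0.5, b = 2.75, n = 4
h = (b - a)/n = 0.562500

Simpson's rule: (h/3)[f(x₀) + 4f(x₁) + 2f(x₂) + ... + f(xₙ)]

x_0 = 0.5000, f(x_0) = 0.824361, coefficient = 1
x_1 = 1.0625, f(x_1) = 3.074446, coefficient = 4
x_2 = 1.6250, f(x_2) = 8.252431, coefficient = 2
x_3 = 2.1875, f(x_3) = 19.496975, coefficient = 4
x_4 = 2.7500, f(x_4) = 43.017238, coefficient = 1

I ≈ (0.562500/3) × 150.632144 = 28.243527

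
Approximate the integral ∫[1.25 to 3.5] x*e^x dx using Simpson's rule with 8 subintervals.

f(x) = x*e^x
a = 1.25, b = 3.5, n = 8
h = (b - a)/n = 0.281250

Simpson's rule: (h/3)[f(x₀) + 4f(x₁) + 2f(x₂) + ... + f(xₙ)]

x_0 = 1.2500, f(x_0) = 4.362929, coefficient = 1
x_1 = 1.5312, f(x_1) = 7.080428, coefficient = 4
x_2 = 1.8125, f(x_2) = 11.102909, coefficient = 2
x_3 = 2.0938, f(x_3) = 16.991390, coefficient = 4
x_4 = 2.3750, f(x_4) = 25.533656, coefficient = 2
x_5 = 2.6562, f(x_5) = 37.832380, coefficient = 4
x_6 = 2.9375, f(x_6) = 55.426559, coefficient = 2
x_7 = 3.2188, f(x_7) = 80.458626, coefficient = 4
x_8 = 3.5000, f(x_8) = 115.904082, coefficient = 1

I ≈ (0.281250/3) × 873.844552 = 81.922927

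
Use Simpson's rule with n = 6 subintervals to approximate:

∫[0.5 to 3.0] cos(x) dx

f(x) = cos(x)
a = 0.5, b = 3.0, n = 6
h = (b - a)/n = 0.416667

Simpson's rule: (h/3)[f(x₀) + 4f(x₁) + 2f(x₂) + ... + f(xₙ)]

x_0 = 0.5000, f(x_0) = 0.877583, coefficient = 1
x_1 = 0.9167, f(x_1) = 0.608469, coefficient = 4
x_2 = 1.3333, f(x_2) = 0.235238, coefficient = 2
x_3 = 1.7500, f(x_3) = -0.178246, coefficient = 4
x_4 = 2.1667, f(x_4) = -0.561229, coefficient = 2
x_5 = 2.5833, f(x_5) = -0.848178, coefficient = 4
x_6 = 3.0000, f(x_6) = -0.989992, coefficient = 1

I ≈ (0.416667/3) × -2.436216 = -0.338363
Exact value: -0.338306
Error: 0.000058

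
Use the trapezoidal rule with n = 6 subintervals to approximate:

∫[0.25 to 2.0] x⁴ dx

f(x) = x⁴
a = 0.25, b = 2.0, n = 6
h = (b - a)/n = 0.291667

Trapezoidal rule: (h/2)[f(x₀) + 2f(x₁) + 2f(x₂) + ... + f(xₙ)]

x_0 = 0.2500, f(x_0) = 0.003906, coefficient = 1
x_1 = 0.5417, f(x_1) = 0.086085, coefficient = 2
x_2 = 0.8333, f(x_2) = 0.482253, coefficient = 2
x_3 = 1.1250, f(x_3) = 1.601807, coefficient = 2
x_4 = 1.4167, f(x_4) = 4.027826, coefficient = 2
x_5 = 1.7083, f(x_5) = 8.517075, coefficient = 2
x_6 = 2.0000, f(x_6) = 16.000000, coefficient = 1

I ≈ (0.291667/2) × 45.433998 = 6.625791
Exact value: 6.399805
Error: 0.225987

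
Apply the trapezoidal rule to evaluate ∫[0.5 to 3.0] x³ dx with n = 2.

f(x) = x³
a = 0.5, b = 3.0, n = 2
h = (b - a)/n = 1.250000

Trapezoidal rule: (h/2)[f(x₀) + 2f(x₁) + 2f(x₂) + ... + f(xₙ)]

x_0 = 0.5000, f(x_0) = 0.125000, coefficient = 1
x_1 = 1.7500, f(x_1) = 5.359375, coefficient = 2
x_2 = 3.0000, f(x_2) = 27.000000, coefficient = 1

I ≈ (1.250000/2) × 37.843750 = 23.652344
Exact value: 20.234375
Error: 3.417969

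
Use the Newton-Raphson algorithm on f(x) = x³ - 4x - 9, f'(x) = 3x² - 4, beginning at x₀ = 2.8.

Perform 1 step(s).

f(x) = x³ - 4x - 9
f'(x) = 3x² - 4
x₀ = 2.8

Newton-Raphson formula: x_{n+1} = x_n - f(x_n)/f'(x_n)

Iteration 1:
  f(2.800000) = 1.752000
  f'(2.800000) = 19.520000
  x_1 = 2.800000 - 1.752000/19.520000 = 2.710246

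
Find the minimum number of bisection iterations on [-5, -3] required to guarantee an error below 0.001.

We need (b-a)/2^n ≤ 0.001
(-3 - (-5))/2^n ≤ 0.001
2/2^n ≤ 0.001
2^n ≥ 2000
n ≥ log₂(2000) = 10.97
n ≥ 11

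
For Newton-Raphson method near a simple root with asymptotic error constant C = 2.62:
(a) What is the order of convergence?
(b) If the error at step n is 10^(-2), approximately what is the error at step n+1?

(a) Newton-Raphson has quadratic (order 2) convergence near simple roots.
    This means |e_{n+1}| ≈ C|e_n|².

(b) With |e_n| = 10^(-2) and C = 2.62:
    |e_{n+1}| ≈ 2.62 × (10^(-2))² = 2.62 × 10^(-4)

(a) 2 (quadratic); (b) |e_{n+1}| ≈ 2.620e-04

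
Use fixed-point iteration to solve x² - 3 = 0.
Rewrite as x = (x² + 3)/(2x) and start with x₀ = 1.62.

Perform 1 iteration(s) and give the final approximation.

Equation: x² - 3 = 0
Fixed-point form: x = (x² + 3)/(2x)
x₀ = 1.62

x_1 = g(1.620000) = 1.735926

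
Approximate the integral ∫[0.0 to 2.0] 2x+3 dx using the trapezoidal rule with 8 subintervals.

f(x) = 2x+3
a = 0.0, b = 2.0, n = 8
h = (b - a)/n = 0.250000

Trapezoidal rule: (h/2)[f(x₀) + 2f(x₁) + 2f(x₂) + ... + f(xₙ)]

x_0 = 0.0000, f(x_0) = 3.000000, coefficient = 1
x_1 = 0.2500, f(x_1) = 3.500000, coefficient = 2
x_2 = 0.5000, f(x_2) = 4.000000, coefficient = 2
x_3 = 0.7500, f(x_3) = 4.500000, coefficient = 2
x_4 = 1.0000, f(x_4) = 5.000000, coefficient = 2
x_5 = 1.2500, f(x_5) = 5.500000, coefficient = 2
x_6 = 1.5000, f(x_6) = 6.000000, coefficient = 2
x_7 = 1.7500, f(x_7) = 6.500000, coefficient = 2
x_8 = 2.0000, f(x_8) = 7.000000, coefficient = 1

I ≈ (0.250000/2) × 80.000000 = 10.000000
Exact value: 10.000000
Error: 0.000000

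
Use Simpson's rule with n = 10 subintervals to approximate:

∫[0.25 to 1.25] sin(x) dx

f(x) = sin(x)
a = 0.25, b = 1.25, n = 10
h = (b - a)/n = 0.100000

Simpson's rule: (h/3)[f(x₀) + 4f(x₁) + 2f(x₂) + ... + f(xₙ)]

x_0 = 0.2500, f(x_0) = 0.247404, coefficient = 1
x_1 = 0.3500, f(x_1) = 0.342898, coefficient = 4
x_2 = 0.4500, f(x_2) = 0.434966, coefficient = 2
x_3 = 0.5500, f(x_3) = 0.522687, coefficient = 4
x_4 = 0.6500, f(x_4) = 0.605186, coefficient = 2
x_5 = 0.7500, f(x_5) = 0.681639, coefficient = 4
x_6 = 0.8500, f(x_6) = 0.751280, coefficient = 2
x_7 = 0.9500, f(x_7) = 0.813416, coefficient = 4
x_8 = 1.0500, f(x_8) = 0.867423, coefficient = 2
x_9 = 1.1500, f(x_9) = 0.912764, coefficient = 4
x_10 = 1.2500, f(x_10) = 0.948985, coefficient = 1

I ≈ (0.100000/3) × 19.607713 = 0.653590
Exact value: 0.653590
Error: 0.000000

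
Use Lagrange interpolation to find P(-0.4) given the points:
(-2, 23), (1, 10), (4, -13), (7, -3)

Lagrange interpolation formula:
P(x) = Σ yᵢ × Lᵢ(x)
where Lᵢ(x) = Π_{j≠i} (x - xⱼ)/(xᵢ - xⱼ)

L_0(-0.4) = (-0.4 - 1)/(-2 - 1) × (-0.4 - 4)/(-2 - 4) × (-0.4 - 7)/(-2 - 7) = 0.281383
L_1(-0.4) = (-0.4 - (-2))/(1 - (-2)) × (-0.4 - 4)/(1 - 4) × (-0.4 - 7)/(1 - 7) = 0.964741
L_2(-0.4) = (-0.4 - (-2))/(4 - (-2)) × (-0.4 - 1)/(4 - 1) × (-0.4 - 7)/(4 - 7) = -0.306963
L_3(-0.4) = (-0.4 - (-2))/(7 - (-2)) × (-0.4 - 1)/(7 - 1) × (-0.4 - 4)/(7 - 4) = 0.060840

P(-0.4) = 23×L_0(-0.4) + 10×L_1(-0.4) + (-13)×L_2(-0.4) + (-3)×L_3(-0.4)
P(-0.4) = 19.927210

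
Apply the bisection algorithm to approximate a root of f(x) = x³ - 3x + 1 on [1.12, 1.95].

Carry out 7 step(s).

f(x) = x³ - 3x + 1
Initial interval: [1.12, 1.95]

Iteration 1:
  c_1 = (1.120000 + 1.950000)/2 = 1.535000
  f(c_1) = f(1.535000) = 0.011805
  f(a) × f(c) < 0, new interval: [1.120000, 1.535000]
Iteration 2:
  c_2 = (1.120000 + 1.535000)/2 = 1.327500
  f(c_2) = f(1.327500) = -0.643105
  f(a) × f(c) ≥ 0, new interval: [1.327500, 1.535000]
Iteration 3:
  c_3 = (1.327500 + 1.535000)/2 = 1.431250
  f(c_3) = f(1.431250) = -0.361868
  f(a) × f(c) ≥ 0, new interval: [1.431250, 1.535000]
Iteration 4:
  c_4 = (1.431250 + 1.535000)/2 = 1.483125
  f(c_4) = f(1.483125) = -0.187005
  f(a) × f(c) ≥ 0, new interval: [1.483125, 1.535000]
Iteration 5:
  c_5 = (1.483125 + 1.535000)/2 = 1.509063
  f(c_5) = f(1.509063) = -0.090645
  f(a) × f(c) ≥ 0, new interval: [1.509063, 1.535000]
Iteration 6:
  c_6 = (1.509063 + 1.535000)/2 = 1.522031
  f(c_6) = f(1.522031) = -0.040188
  f(a) × f(c) ≥ 0, new interval: [1.522031, 1.535000]
Iteration 7:
  c_7 = (1.522031 + 1.535000)/2 = 1.528516
  f(c_7) = f(1.528516) = -0.014384
  f(a) × f(c) ≥ 0, new interval: [1.528516, 1.535000]

After 7 iteration(s), the approximation is c_7 = 1.528516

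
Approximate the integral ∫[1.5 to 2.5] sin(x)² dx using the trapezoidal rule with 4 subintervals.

f(x) = sin(x)²
a = 1.5, b = 2.5, n = 4
h = (b - a)/n = 0.250000

Trapezoidal rule: (h/2)[f(x₀) + 2f(x₁) + 2f(x₂) + ... + f(xₙ)]

x_0 = 1.5000, f(x_0) = 0.994996, coefficient = 1
x_1 = 1.7500, f(x_1) = 0.968228, coefficient = 2
x_2 = 2.0000, f(x_2) = 0.826822, coefficient = 2
x_3 = 2.2500, f(x_3) = 0.605398, coefficient = 2
x_4 = 2.5000, f(x_4) = 0.358169, coefficient = 1

I ≈ (0.250000/2) × 6.154061 = 0.769258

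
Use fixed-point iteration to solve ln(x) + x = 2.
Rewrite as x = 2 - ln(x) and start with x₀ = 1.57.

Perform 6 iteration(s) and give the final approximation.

Equation: ln(x) + x = 2
Fixed-point form: x = 2 - ln(x)
x₀ = 1.57

x_1 = g(1.570000) = 1.548924
x_2 = g(1.548924) = 1.562439
x_3 = g(1.562439) = 1.553752
x_4 = g(1.553752) = 1.559327
x_5 = g(1.559327) = 1.555745
x_6 = g(1.555745) = 1.558045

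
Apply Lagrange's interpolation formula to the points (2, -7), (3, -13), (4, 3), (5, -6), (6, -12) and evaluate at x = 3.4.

Lagrange interpolation formula:
P(x) = Σ yᵢ × Lᵢ(x)
where Lᵢ(x) = Π_{j≠i} (x - xⱼ)/(xᵢ - xⱼ)

L_0(3.4) = (3.4 - 3)/(2 - 3) × (3.4 - 4)/(2 - 4) × (3.4 - 5)/(2 - 5) × (3.4 - 6)/(2 - 6) = -0.041600
L_1(3.4) = (3.4 - 2)/(3 - 2) × (3.4 - 4)/(3 - 4) × (3.4 - 5)/(3 - 5) × (3.4 - 6)/(3 - 6) = 0.582400
L_2(3.4) = (3.4 - 2)/(4 - 2) × (3.4 - 3)/(4 - 3) × (3.4 - 5)/(4 - 5) × (3.4 - 6)/(4 - 6) = 0.582400
L_3(3.4) = (3.4 - 2)/(5 - 2) × (3.4 - 3)/(5 - 3) × (3.4 - 4)/(5 - 4) × (3.4 - 6)/(5 - 6) = -0.145600
L_4(3.4) = (3.4 - 2)/(6 - 2) × (3.4 - 3)/(6 - 3) × (3.4 - 4)/(6 - 4) × (3.4 - 5)/(6 - 5) = 0.022400

P(3.4) = (-7)×L_0(3.4) + (-13)×L_1(3.4) + 3×L_2(3.4) + (-6)×L_3(3.4) + (-12)×L_4(3.4)
P(3.4) = -4.928000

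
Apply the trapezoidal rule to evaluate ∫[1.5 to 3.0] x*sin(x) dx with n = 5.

f(x) = x*sin(x)
a = 1.5, b = 3.0, n = 5
h = (b - a)/n = 0.300000

Trapezoidal rule: (h/2)[f(x₀) + 2f(x₁) + 2f(x₂) + ... + f(xₙ)]

x_0 = 1.5000, f(x_0) = 1.496242, coefficient = 1
x_1 = 1.8000, f(x_1) = 1.752926, coefficient = 2
x_2 = 2.1000, f(x_2) = 1.812740, coefficient = 2
x_3 = 2.4000, f(x_3) = 1.621112, coefficient = 2
x_4 = 2.7000, f(x_4) = 1.153926, coefficient = 2
x_5 = 3.0000, f(x_5) = 0.423360, coefficient = 1

I ≈ (0.300000/2) × 14.601008 = 2.190151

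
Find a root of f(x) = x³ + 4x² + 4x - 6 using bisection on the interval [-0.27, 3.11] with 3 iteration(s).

f(x) = x³ + 4x² + 4x - 6
Initial interval: [-0.27, 3.11]

Iteration 1:
  c_1 = (-0.270000 + 3.110000)/2 = 1.420000
  f(c_1) = f(1.420000) = 10.608888
  f(a) × f(c) < 0, new interval: [-0.270000, 1.420000]
Iteration 2:
  c_2 = (-0.270000 + 1.420000)/2 = 0.575000
  f(c_2) = f(0.575000) = -2.187391
  f(a) × f(c) ≥ 0, new interval: [0.575000, 1.420000]
Iteration 3:
  c_3 = (0.575000 + 1.420000)/2 = 0.997500
  f(c_3) = f(0.997500) = 2.962544
  f(a) × f(c) < 0, new interval: [0.575000, 0.997500]

After 3 iteration(s), the approximation is c_3 = 0.997500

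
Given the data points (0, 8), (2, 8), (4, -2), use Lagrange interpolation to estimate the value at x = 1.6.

Lagrange interpolation formula:
P(x) = Σ yᵢ × Lᵢ(x)
where Lᵢ(x) = Π_{j≠i} (x - xⱼ)/(xᵢ - xⱼ)

L_0(1.6) = (1.6 - 2)/(0 - 2) × (1.6 - 4)/(0 - 4) = 0.120000
L_1(1.6) = (1.6 - 0)/(2 - 0) × (1.6 - 4)/(2 - 4) = 0.960000
L_2(1.6) = (1.6 - 0)/(4 - 0) × (1.6 - 2)/(4 - 2) = -0.080000

P(1.6) = 8×L_0(1.6) + 8×L_1(1.6) + (-2)×L_2(1.6)
P(1.6) = 8.800000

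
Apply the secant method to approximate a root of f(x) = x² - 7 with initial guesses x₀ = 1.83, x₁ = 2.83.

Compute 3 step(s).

f(x) = x² - 7
x₀ = 1.83, x₁ = 2.83

Secant formula: x_{n+1} = x_n - f(x_n)(x_n - x_{n-1})/(f(x_n) - f(x_{n-1}))

Iteration 1:
  f(1.830000) = -3.651100
  f(2.830000) = 1.008900
  x_2 = 2.830000 - 1.008900×(2.830000 - 1.830000)/(1.008900 - (-3.651100))
       = 2.613498
Iteration 2:
  f(2.830000) = 1.008900
  f(2.613498) = -0.169629
  x_3 = 2.613498 - (-0.169629)×(2.613498 - 2.830000)/(-0.169629 - 1.008900)
       = 2.644660
Iteration 3:
  f(2.613498) = -0.169629
  f(2.644660) = -0.005776
  x_4 = 2.644660 - (-0.005776)×(2.644660 - 2.613498)/(-0.005776 - (-0.169629))
       = 2.645758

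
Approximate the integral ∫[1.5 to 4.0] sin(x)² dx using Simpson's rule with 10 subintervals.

f(x) = sin(x)²
a = 1.5, b = 4.0, n = 10
h = (b - a)/n = 0.250000

Simpson's rule: (h/3)[f(x₀) + 4f(x₁) + 2f(x₂) + ... + f(xₙ)]

x_0 = 1.5000, f(x_0) = 0.994996, coefficient = 1
x_1 = 1.7500, f(x_1) = 0.968228, coefficient = 4
x_2 = 2.0000, f(x_2) = 0.826822, coefficient = 2
x_3 = 2.2500, f(x_3) = 0.605398, coefficient = 4
x_4 = 2.5000, f(x_4) = 0.358169, coefficient = 2
x_5 = 2.7500, f(x_5) = 0.145665, coefficient = 4
x_6 = 3.0000, f(x_6) = 0.019915, coefficient = 2
x_7 = 3.2500, f(x_7) = 0.011706, coefficient = 4
x_8 = 3.5000, f(x_8) = 0.123049, coefficient = 2
x_9 = 3.7500, f(x_9) = 0.326682, coefficient = 4
x_10 = 4.0000, f(x_10) = 0.572750, coefficient = 1

I ≈ (0.250000/3) × 12.454375 = 1.037865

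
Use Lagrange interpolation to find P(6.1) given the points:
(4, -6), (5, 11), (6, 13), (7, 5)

Lagrange interpolation formula:
P(x) = Σ yᵢ × Lᵢ(x)
where Lᵢ(x) = Π_{j≠i} (x - xⱼ)/(xᵢ - xⱼ)

L_0(6.1) = (6.1 - 5)/(4 - 5) × (6.1 - 6)/(4 - 6) × (6.1 - 7)/(4 - 7) = 0.016500
L_1(6.1) = (6.1 - 4)/(5 - 4) × (6.1 - 6)/(5 - 6) × (6.1 - 7)/(5 - 7) = -0.094500
L_2(6.1) = (6.1 - 4)/(6 - 4) × (6.1 - 5)/(6 - 5) × (6.1 - 7)/(6 - 7) = 1.039500
L_3(6.1) = (6.1 - 4)/(7 - 4) × (6.1 - 5)/(7 - 5) × (6.1 - 6)/(7 - 6) = 0.038500

P(6.1) = (-6)×L_0(6.1) + 11×L_1(6.1) + 13×L_2(6.1) + 5×L_3(6.1)
P(6.1) = 12.567500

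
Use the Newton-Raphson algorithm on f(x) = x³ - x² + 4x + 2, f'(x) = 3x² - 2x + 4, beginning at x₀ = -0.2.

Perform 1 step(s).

f(x) = x³ - x² + 4x + 2
f'(x) = 3x² - 2x + 4
x₀ = -0.2

Newton-Raphson formula: x_{n+1} = x_n - f(x_n)/f'(x_n)

Iteration 1:
  f(-0.200000) = 1.152000
  f'(-0.200000) = 4.520000
  x_1 = -0.200000 - 1.152000/4.520000 = -0.454867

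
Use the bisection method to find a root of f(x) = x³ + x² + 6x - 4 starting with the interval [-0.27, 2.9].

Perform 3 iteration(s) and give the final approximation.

f(x) = x³ + x² + 6x - 4
Initial interval: [-0.27, 2.9]

Iteration 1:
  c_1 = (-0.270000 + 2.900000)/2 = 1.315000
  f(c_1) = f(1.315000) = 7.893156
  f(a) × f(c) < 0, new interval: [-0.270000, 1.315000]
Iteration 2:
  c_2 = (-0.270000 + 1.315000)/2 = 0.522500
  f(c_2) = f(0.522500) = -0.449348
  f(a) × f(c) ≥ 0, new interval: [0.522500, 1.315000]
Iteration 3:
  c_3 = (0.522500 + 1.315000)/2 = 0.918750
  f(c_3) = f(0.918750) = 3.132120
  f(a) × f(c) < 0, new interval: [0.522500, 0.918750]

After 3 iteration(s), the approximation is c_3 = 0.918750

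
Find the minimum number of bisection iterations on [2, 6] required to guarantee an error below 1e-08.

We need (b-a)/2^n ≤ 1e-08
(6 - 2)/2^n ≤ 1e-08
4/2^n ≤ 1e-08
2^n ≥ 400000000
n ≥ log₂(400000000) = 28.58
n ≥ 29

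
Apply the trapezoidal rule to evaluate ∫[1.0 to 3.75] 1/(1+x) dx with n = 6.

f(x) = 1/(1+x)
a = 1.0, b = 3.75, n = 6
h = (b - a)/n = 0.458333

Trapezoidal rule: (h/2)[f(x₀) + 2f(x₁) + 2f(x₂) + ... + f(xₙ)]

x_0 = 1.0000, f(x_0) = 0.500000, coefficient = 1
x_1 = 1.4583, f(x_1) = 0.406780, coefficient = 2
x_2 = 1.9167, f(x_2) = 0.342857, coefficient = 2
x_3 = 2.3750, f(x_3) = 0.296296, coefficient = 2
x_4 = 2.8333, f(x_4) = 0.260870, coefficient = 2
x_5 = 3.2917, f(x_5) = 0.233010, coefficient = 2
x_6 = 3.7500, f(x_6) = 0.210526, coefficient = 1

I ≈ (0.458333/2) × 3.790151 = 0.868576
Exact value: 0.864997
Error: 0.003579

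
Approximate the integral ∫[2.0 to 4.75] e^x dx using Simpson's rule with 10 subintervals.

f(x) = e^x
a = 2.0, b = 4.75, n = 10
h = (b - a)/n = 0.275000

Simpson's rule: (h/3)[f(x₀) + 4f(x₁) + 2f(x₂) + ... + f(xₙ)]

x_0 = 2.0000, f(x_0) = 7.389056, coefficient = 1
x_1 = 2.2750, f(x_1) = 9.727919, coefficient = 4
x_2 = 2.5500, f(x_2) = 12.807104, coefficient = 2
x_3 = 2.8250, f(x_3) = 16.860945, coefficient = 4
x_4 = 3.1000, f(x_4) = 22.197951, coefficient = 2
x_5 = 3.3750, f(x_5) = 29.224284, coefficient = 4
x_6 = 3.6500, f(x_6) = 38.474666, coefficient = 2
x_7 = 3.9250, f(x_7) = 50.653078, coefficient = 4
x_8 = 4.2000, f(x_8) = 66.686331, coefficient = 2
x_9 = 4.4750, f(x_9) = 87.794600, coefficient = 4
x_10 = 4.7500, f(x_10) = 115.584285, coefficient = 1

I ≈ (0.275000/3) × 1180.348750 = 108.198635
Exact value: 108.195228
Error: 0.003407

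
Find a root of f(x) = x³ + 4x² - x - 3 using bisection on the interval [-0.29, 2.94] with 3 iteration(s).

f(x) = x³ + 4x² - x - 3
Initial interval: [-0.29, 2.94]

Iteration 1:
  c_1 = (-0.290000 + 2.940000)/2 = 1.325000
  f(c_1) = f(1.325000) = 5.023703
  f(a) × f(c) < 0, new interval: [-0.290000, 1.325000]
Iteration 2:
  c_2 = (-0.290000 + 1.325000)/2 = 0.517500
  f(c_2) = f(0.517500) = -2.307685
  f(a) × f(c) ≥ 0, new interval: [0.517500, 1.325000]
Iteration 3:
  c_3 = (0.517500 + 1.325000)/2 = 0.921250
  f(c_3) = f(0.921250) = 0.255423
  f(a) × f(c) < 0, new interval: [0.517500, 0.921250]

After 3 iteration(s), the approximation is c_3 = 0.921250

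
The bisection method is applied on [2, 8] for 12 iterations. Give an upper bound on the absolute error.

Bisection error bound: |error| ≤ (b-a)/2^n
|error| ≤ (8 - 2)/2^12 = 6/2^12
|error| ≤ 0.0014648438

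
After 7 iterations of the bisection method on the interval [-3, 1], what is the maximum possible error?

Bisection error bound: |error| ≤ (b-a)/2^n
|error| ≤ (1 - (-3))/2^7 = 4/2^7
|error| ≤ 0.0312500000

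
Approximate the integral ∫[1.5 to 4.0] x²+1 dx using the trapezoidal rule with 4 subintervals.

f(x) = x²+1
a = 1.5, b = 4.0, n = 4
h = (b - a)/n = 0.625000

Trapezoidal rule: (h/2)[f(x₀) + 2f(x₁) + 2f(x₂) + ... + f(xₙ)]

x_0 = 1.5000, f(x_0) = 3.250000, coefficient = 1
x_1 = 2.1250, f(x_1) = 5.515625, coefficient = 2
x_2 = 2.7500, f(x_2) = 8.562500, coefficient = 2
x_3 = 3.3750, f(x_3) = 12.390625, coefficient = 2
x_4 = 4.0000, f(x_4) = 17.000000, coefficient = 1

I ≈ (0.625000/2) × 73.187500 = 22.871094
Exact value: 22.708333
Error: 0.162760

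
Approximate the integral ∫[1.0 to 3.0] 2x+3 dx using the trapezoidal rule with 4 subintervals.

f(x) = 2x+3
a = 1.0, b = 3.0, n = 4
h = (b - a)/n = 0.500000

Trapezoidal rule: (h/2)[f(x₀) + 2f(x₁) + 2f(x₂) + ... + f(xₙ)]

x_0 = 1.0000, f(x_0) = 5.000000, coefficient = 1
x_1 = 1.5000, f(x_1) = 6.000000, coefficient = 2
x_2 = 2.0000, f(x_2) = 7.000000, coefficient = 2
x_3 = 2.5000, f(x_3) = 8.000000, coefficient = 2
x_4 = 3.0000, f(x_4) = 9.000000, coefficient = 1

I ≈ (0.500000/2) × 56.000000 = 14.000000
Exact value: 14.000000
Error: 0.000000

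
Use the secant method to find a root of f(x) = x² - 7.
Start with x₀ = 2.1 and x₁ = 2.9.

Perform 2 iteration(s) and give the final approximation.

f(x) = x² - 7
x₀ = 2.1, x₁ = 2.9

Secant formula: x_{n+1} = x_n - f(x_n)(x_n - x_{n-1})/(f(x_n) - f(x_{n-1}))

Iteration 1:
  f(2.100000) = -2.590000
  f(2.900000) = 1.410000
  x_2 = 2.900000 - 1.410000×(2.900000 - 2.100000)/(1.410000 - (-2.590000))
       = 2.618000
Iteration 2:
  f(2.900000) = 1.410000
  f(2.618000) = -0.146076
  x_3 = 2.618000 - (-0.146076)×(2.618000 - 2.900000)/(-0.146076 - 1.410000)
       = 2.644473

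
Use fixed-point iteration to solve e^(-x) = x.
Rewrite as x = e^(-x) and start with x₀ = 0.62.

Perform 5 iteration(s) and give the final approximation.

Equation: e^(-x) = x
Fixed-point form: x = e^(-x)
x₀ = 0.62

x_1 = g(0.620000) = 0.537944
x_2 = g(0.537944) = 0.583947
x_3 = g(0.583947) = 0.557693
x_4 = g(0.557693) = 0.572529
x_5 = g(0.572529) = 0.564097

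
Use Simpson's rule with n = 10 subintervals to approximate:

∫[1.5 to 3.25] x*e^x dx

f(x) = x*e^x
a = 1.5, b = 3.25, n = 10
h = (b - a)/n = 0.175000

Simpson's rule: (h/3)[f(x₀) + 4f(x₁) + 2f(x₂) + ... + f(xₙ)]

x_0 = 1.5000, f(x_0) = 6.722534, coefficient = 1
x_1 = 1.6750, f(x_1) = 8.942482, coefficient = 4
x_2 = 1.8500, f(x_2) = 11.765666, coefficient = 2
x_3 = 2.0250, f(x_3) = 15.341625, coefficient = 4
x_4 = 2.2000, f(x_4) = 19.855030, coefficient = 2
x_5 = 2.3750, f(x_5) = 25.533656, coefficient = 4
x_6 = 2.5500, f(x_6) = 32.658115, coefficient = 2
x_7 = 2.7250, f(x_7) = 41.573728, coefficient = 4
x_8 = 2.9000, f(x_8) = 52.705022, coefficient = 2
x_9 = 3.0750, f(x_9) = 66.573387, coefficient = 4
x_10 = 3.2500, f(x_10) = 83.818605, coefficient = 1

I ≈ (0.175000/3) × 956.368313 = 55.788152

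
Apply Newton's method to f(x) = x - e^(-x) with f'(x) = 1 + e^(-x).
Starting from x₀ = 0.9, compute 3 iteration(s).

f(x) = x - e^(-x)
f'(x) = 1 + e^(-x)
x₀ = 0.9

Newton-Raphson formula: x_{n+1} = x_n - f(x_n)/f'(x_n)

Iteration 1:
  f(0.900000) = 0.493430
  f'(0.900000) = 1.406570
  x_1 = 0.900000 - 0.493430/1.406570 = 0.549196
Iteration 2:
  f(0.549196) = -0.028218
  f'(0.549196) = 1.577414
  x_2 = 0.549196 - (-0.028218)/1.577414 = 0.567085
Iteration 3:
  f(0.567085) = -0.000092
  f'(0.567085) = 1.567177
  x_3 = 0.567085 - (-0.000092)/1.567177 = 0.567143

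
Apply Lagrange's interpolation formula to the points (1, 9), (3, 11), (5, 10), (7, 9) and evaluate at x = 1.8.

Lagrange interpolation formula:
P(x) = Σ yᵢ × Lᵢ(x)
where Lᵢ(x) = Π_{j≠i} (x - xⱼ)/(xᵢ - xⱼ)

L_0(1.8) = (1.8 - 3)/(1 - 3) × (1.8 - 5)/(1 - 5) × (1.8 - 7)/(1 - 7) = 0.416000
L_1(1.8) = (1.8 - 1)/(3 - 1) × (1.8 - 5)/(3 - 5) × (1.8 - 7)/(3 - 7) = 0.832000
L_2(1.8) = (1.8 - 1)/(5 - 1) × (1.8 - 3)/(5 - 3) × (1.8 - 7)/(5 - 7) = -0.312000
L_3(1.8) = (1.8 - 1)/(7 - 1) × (1.8 - 3)/(7 - 3) × (1.8 - 5)/(7 - 5) = 0.064000

P(1.8) = 9×L_0(1.8) + 11×L_1(1.8) + 10×L_2(1.8) + 9×L_3(1.8)
P(1.8) = 10.352000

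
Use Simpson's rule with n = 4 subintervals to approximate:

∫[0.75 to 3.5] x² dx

f(x) = x²
a = 0.75, b = 3.5, n = 4
h = (b - a)/n = 0.687500

Simpson's rule: (h/3)[f(x₀) + 4f(x₁) + 2f(x₂) + ... + f(xₙ)]

x_0 = 0.7500, f(x_0) = 0.562500, coefficient = 1
x_1 = 1.4375, f(x_1) = 2.066406, coefficient = 4
x_2 = 2.1250, f(x_2) = 4.515625, coefficient = 2
x_3 = 2.8125, f(x_3) = 7.910156, coefficient = 4
x_4 = 3.5000, f(x_4) = 12.250000, coefficient = 1

I ≈ (0.687500/3) × 61.750000 = 14.151042
Exact value: 14.151042
Error: 0.000000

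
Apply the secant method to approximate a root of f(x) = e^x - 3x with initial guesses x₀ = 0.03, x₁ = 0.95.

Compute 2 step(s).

f(x) = e^x - 3x
x₀ = 0.03, x₁ = 0.95

Secant formula: x_{n+1} = x_n - f(x_n)(x_n - x_{n-1})/(f(x_n) - f(x_{n-1}))

Iteration 1:
  f(0.030000) = 0.940455
  f(0.950000) = -0.264290
  x_2 = 0.950000 - (-0.264290)×(0.950000 - 0.030000)/(-0.264290 - 0.940455)
       = 0.748175
Iteration 2:
  f(0.950000) = -0.264290
  f(0.748175) = -0.131385
  x_3 = 0.748175 - (-0.131385)×(0.748175 - 0.950000)/(-0.131385 - (-0.264290))
       = 0.548658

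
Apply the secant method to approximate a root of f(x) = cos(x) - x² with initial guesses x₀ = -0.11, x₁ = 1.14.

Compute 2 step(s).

f(x) = cos(x) - x²
x₀ = -0.11, x₁ = 1.14

Secant formula: x_{n+1} = x_n - f(x_n)(x_n - x_{n-1})/(f(x_n) - f(x_{n-1}))

Iteration 1:
  f(-0.110000) = 0.981856
  f(1.140000) = -0.882005
  x_2 = 1.140000 - (-0.882005)×(1.140000 - (-0.110000))/(-0.882005 - 0.981856)
       = 0.548482
Iteration 2:
  f(1.140000) = -0.882005
  f(0.548482) = 0.552484
  x_3 = 0.548482 - 0.552484×(0.548482 - 1.140000)/(0.552484 - (-0.882005))
       = 0.776301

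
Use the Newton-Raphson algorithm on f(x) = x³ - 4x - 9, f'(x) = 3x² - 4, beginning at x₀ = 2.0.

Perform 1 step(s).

f(x) = x³ - 4x - 9
f'(x) = 3x² - 4
x₀ = 2.0

Newton-Raphson formula: x_{n+1} = x_n - f(x_n)/f'(x_n)

Iteration 1:
  f(2.000000) = -9.000000
  f'(2.000000) = 8.000000
  x_1 = 2.000000 - (-9.000000)/8.000000 = 3.125000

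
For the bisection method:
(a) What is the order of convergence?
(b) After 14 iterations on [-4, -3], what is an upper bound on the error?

(a) Bisection has linear (order 1) convergence; the error is halved each step.

(b) Error bound = (b-a)/2^n = (-3 - (-4))/2^{14}
    = 1/2^{14}

(a) 1 (linear); (b) error ≤ 6.10e-05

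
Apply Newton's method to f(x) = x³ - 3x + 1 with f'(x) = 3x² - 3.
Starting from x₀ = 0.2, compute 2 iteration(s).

f(x) = x³ - 3x + 1
f'(x) = 3x² - 3
x₀ = 0.2

Newton-Raphson formula: x_{n+1} = x_n - f(x_n)/f'(x_n)

Iteration 1:
  f(0.200000) = 0.408000
  f'(0.200000) = -2.880000
  x_1 = 0.200000 - 0.408000/(-2.880000) = 0.341667
Iteration 2:
  f(0.341667) = 0.014885
  f'(0.341667) = -2.649792
  x_2 = 0.341667 - 0.014885/(-2.649792) = 0.347284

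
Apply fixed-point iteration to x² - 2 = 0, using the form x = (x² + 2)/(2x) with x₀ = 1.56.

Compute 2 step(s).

Equation: x² - 2 = 0
Fixed-point form: x = (x² + 2)/(2x)
x₀ = 1.56

x_1 = g(1.560000) = 1.421026
x_2 = g(1.421026) = 1.414230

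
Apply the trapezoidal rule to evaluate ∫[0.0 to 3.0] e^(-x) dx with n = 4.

f(x) = e^(-x)
a = 0.0, b = 3.0, n = 4
h = (b - a)/n = 0.750000

Trapezoidal rule: (h/2)[f(x₀) + 2f(x₁) + 2f(x₂) + ... + f(xₙ)]

x_0 = 0.0000, f(x_0) = 1.000000, coefficient = 1
x_1 = 0.7500, f(x_1) = 0.472367, coefficient = 2
x_2 = 1.5000, f(x_2) = 0.223130, coefficient = 2
x_3 = 2.2500, f(x_3) = 0.105399, coefficient = 2
x_4 = 3.0000, f(x_4) = 0.049787, coefficient = 1

I ≈ (0.750000/2) × 2.651579 = 0.994342
Exact value: 0.950213
Error: 0.044129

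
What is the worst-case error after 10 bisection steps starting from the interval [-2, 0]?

Bisection error bound: |error| ≤ (b-a)/2^n
|error| ≤ (0 - (-2))/2^10 = 2/2^10
|error| ≤ 0.0019531250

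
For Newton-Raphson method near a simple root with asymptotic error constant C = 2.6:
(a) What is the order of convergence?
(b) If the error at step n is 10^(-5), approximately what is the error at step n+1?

(a) Newton-Raphson has quadratic (order 2) convergence near simple roots.
    This means |e_{n+1}| ≈ C|e_n|².

(b) With |e_n| = 10^(-5) and C = 2.6:
    |e_{n+1}| ≈ 2.6 × (10^(-5))² = 2.6 × 10^(-10)

(a) 2 (quadratic); (b) |e_{n+1}| ≈ 2.600e-10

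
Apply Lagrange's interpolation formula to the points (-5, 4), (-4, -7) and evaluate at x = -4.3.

Lagrange interpolation formula:
P(x) = Σ yᵢ × Lᵢ(x)
where Lᵢ(x) = Π_{j≠i} (x - xⱼ)/(xᵢ - xⱼ)

L_0(-4.3) = (-4.3 - (-4))/(-5 - (-4)) = 0.300000
L_1(-4.3) = (-4.3 - (-5))/(-4 - (-5)) = 0.700000

P(-4.3) = 4×L_0(-4.3) + (-7)×L_1(-4.3)
P(-4.3) = -3.700000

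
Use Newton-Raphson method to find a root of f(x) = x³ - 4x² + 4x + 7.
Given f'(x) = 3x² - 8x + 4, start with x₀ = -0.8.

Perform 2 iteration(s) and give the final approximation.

f(x) = x³ - 4x² + 4x + 7
f'(x) = 3x² - 8x + 4
x₀ = -0.8

Newton-Raphson formula: x_{n+1} = x_n - f(x_n)/f'(x_n)

Iteration 1:
  f(-0.800000) = 0.728000
  f'(-0.800000) = 12.320000
  x_1 = -0.800000 - 0.728000/12.320000 = -0.859091
Iteration 2:
  f(-0.859091) = -0.022553
  f'(-0.859091) = 13.086839
  x_2 = -0.859091 - (-0.022553)/13.086839 = -0.857368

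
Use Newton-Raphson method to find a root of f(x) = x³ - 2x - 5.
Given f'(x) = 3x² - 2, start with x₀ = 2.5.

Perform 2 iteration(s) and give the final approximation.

f(x) = x³ - 2x - 5
f'(x) = 3x² - 2
x₀ = 2.5

Newton-Raphson formula: x_{n+1} = x_n - f(x_n)/f'(x_n)

Iteration 1:
  f(2.500000) = 5.625000
  f'(2.500000) = 16.750000
  x_1 = 2.500000 - 5.625000/16.750000 = 2.164179
Iteration 2:
  f(2.164179) = 0.807945
  f'(2.164179) = 12.051014
  x_2 = 2.164179 - 0.807945/12.051014 = 2.097135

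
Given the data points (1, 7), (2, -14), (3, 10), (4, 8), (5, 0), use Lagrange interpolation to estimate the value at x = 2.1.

Lagrange interpolation formula:
P(x) = Σ yᵢ × Lᵢ(x)
where Lᵢ(x) = Π_{j≠i} (x - xⱼ)/(xᵢ - xⱼ)

L_0(2.1) = (2.1 - 2)/(1 - 2) × (2.1 - 3)/(1 - 3) × (2.1 - 4)/(1 - 4) × (2.1 - 5)/(1 - 5) = -0.020663
L_1(2.1) = (2.1 - 1)/(2 - 1) × (2.1 - 3)/(2 - 3) × (2.1 - 4)/(2 - 4) × (2.1 - 5)/(2 - 5) = 0.909150
L_2(2.1) = (2.1 - 1)/(3 - 1) × (2.1 - 2)/(3 - 2) × (2.1 - 4)/(3 - 4) × (2.1 - 5)/(3 - 5) = 0.151525
L_3(2.1) = (2.1 - 1)/(4 - 1) × (2.1 - 2)/(4 - 2) × (2.1 - 3)/(4 - 3) × (2.1 - 5)/(4 - 5) = -0.047850
L_4(2.1) = (2.1 - 1)/(5 - 1) × (2.1 - 2)/(5 - 2) × (2.1 - 3)/(5 - 3) × (2.1 - 4)/(5 - 4) = 0.007838

P(2.1) = 7×L_0(2.1) + (-14)×L_1(2.1) + 10×L_2(2.1) + 8×L_3(2.1) + 0×L_4(2.1)
P(2.1) = -11.740287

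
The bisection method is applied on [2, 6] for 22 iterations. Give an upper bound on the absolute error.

Bisection error bound: |error| ≤ (b-a)/2^n
|error| ≤ (6 - 2)/2^22 = 4/2^22
|error| ≤ 0.0000009537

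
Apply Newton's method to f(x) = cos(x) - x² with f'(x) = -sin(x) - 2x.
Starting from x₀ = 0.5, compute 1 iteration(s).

f(x) = cos(x) - x²
f'(x) = -sin(x) - 2x
x₀ = 0.5

Newton-Raphson formula: x_{n+1} = x_n - f(x_n)/f'(x_n)

Iteration 1:
  f(0.500000) = 0.627583
  f'(0.500000) = -1.479426
  x_1 = 0.500000 - 0.627583/(-1.479426) = 0.924207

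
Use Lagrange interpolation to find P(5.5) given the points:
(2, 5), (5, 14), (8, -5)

Lagrange interpolation formula:
P(x) = Σ yᵢ × Lᵢ(x)
where Lᵢ(x) = Π_{j≠i} (x - xⱼ)/(xᵢ - xⱼ)

L_0(5.5) = (5.5 - 5)/(2 - 5) × (5.5 - 8)/(2 - 8) = -0.069444
L_1(5.5) = (5.5 - 2)/(5 - 2) × (5.5 - 8)/(5 - 8) = 0.972222
L_2(5.5) = (5.5 - 2)/(8 - 2) × (5.5 - 5)/(8 - 5) = 0.097222

P(5.5) = 5×L_0(5.5) + 14×L_1(5.5) + (-5)×L_2(5.5)
P(5.5) = 12.777778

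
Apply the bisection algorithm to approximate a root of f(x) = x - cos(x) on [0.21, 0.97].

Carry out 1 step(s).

f(x) = x - cos(x)
Initial interval: [0.21, 0.97]

Iteration 1:
  c_1 = (0.210000 + 0.970000)/2 = 0.590000
  f(c_1) = f(0.590000) = -0.240941
  f(a) × f(c) ≥ 0, new interval: [0.590000, 0.970000]

After 1 iteration(s), the approximation is c_1 = 0.590000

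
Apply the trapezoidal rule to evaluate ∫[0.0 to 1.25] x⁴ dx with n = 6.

f(x) = x⁴
a = 0.0, b = 1.25, n = 6
h = (b - a)/n = 0.208333

Trapezoidal rule: (h/2)[f(x₀) + 2f(x₁) + 2f(x₂) + ... + f(xₙ)]

x_0 = 0.0000, f(x_0) = 0.000000, coefficient = 1
x_1 = 0.2083, f(x_1) = 0.001884, coefficient = 2
x_2 = 0.4167, f(x_2) = 0.030141, coefficient = 2
x_3 = 0.6250, f(x_3) = 0.152588, coefficient = 2
x_4 = 0.8333, f(x_4) = 0.482253, coefficient = 2
x_5 = 1.0417, f(x_5) = 1.177376, coefficient = 2
x_6 = 1.2500, f(x_6) = 2.441406, coefficient = 1

I ≈ (0.208333/2) × 6.129889 = 0.638530
Exact value: 0.610352
Error: 0.028179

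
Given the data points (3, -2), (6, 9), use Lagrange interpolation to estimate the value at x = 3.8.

Lagrange interpolation formula:
P(x) = Σ yᵢ × Lᵢ(x)
where Lᵢ(x) = Π_{j≠i} (x - xⱼ)/(xᵢ - xⱼ)

L_0(3.8) = (3.8 - 6)/(3 - 6) = 0.733333
L_1(3.8) = (3.8 - 3)/(6 - 3) = 0.266667

P(3.8) = (-2)×L_0(3.8) + 9×L_1(3.8)
P(3.8) = 0.933333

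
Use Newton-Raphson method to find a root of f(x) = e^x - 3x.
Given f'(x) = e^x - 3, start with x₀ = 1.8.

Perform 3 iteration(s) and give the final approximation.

f(x) = e^x - 3x
f'(x) = e^x - 3
x₀ = 1.8

Newton-Raphson formula: x_{n+1} = x_n - f(x_n)/f'(x_n)

Iteration 1:
  f(1.800000) = 0.649647
  f'(1.800000) = 3.049647
  x_1 = 1.800000 - 0.649647/3.049647 = 1.586976
Iteration 2:
  f(1.586976) = 0.128015
  f'(1.586976) = 1.888943
  x_2 = 1.586976 - 0.128015/1.888943 = 1.519206
Iteration 3:
  f(1.519206) = 0.010978
  f'(1.519206) = 1.568595
  x_3 = 1.519206 - 0.010978/1.568595 = 1.512207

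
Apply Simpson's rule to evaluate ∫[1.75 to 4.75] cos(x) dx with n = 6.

f(x) = cos(x)
a = 1.75, b = 4.75, n = 6
h = (b - a)/n = 0.500000

Simpson's rule: (h/3)[f(x₀) + 4f(x₁) + 2f(x₂) + ... + f(xₙ)]

x_0 = 1.7500, f(x_0) = -0.178246, coefficient = 1
x_1 = 2.2500, f(x_1) = -0.628174, coefficient = 4
x_2 = 2.7500, f(x_2) = -0.924302, coefficient = 2
x_3 = 3.2500, f(x_3) = -0.994130, coefficient = 4
x_4 = 3.7500, f(x_4) = -0.820559, coefficient = 2
x_5 = 4.2500, f(x_5) = -0.446087, coefficient = 4
x_6 = 4.7500, f(x_6) = 0.037602, coefficient = 1

I ≈ (0.500000/3) × -11.903931 = -1.983988
Exact value: -1.983279
Error: 0.000710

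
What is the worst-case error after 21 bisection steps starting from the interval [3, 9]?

Bisection error bound: |error| ≤ (b-a)/2^n
|error| ≤ (9 - 3)/2^21 = 6/2^21
|error| ≤ 0.0000028610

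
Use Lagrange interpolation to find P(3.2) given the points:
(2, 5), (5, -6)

Lagrange interpolation formula:
P(x) = Σ yᵢ × Lᵢ(x)
where Lᵢ(x) = Π_{j≠i} (x - xⱼ)/(xᵢ - xⱼ)

L_0(3.2) = (3.2 - 5)/(2 - 5) = 0.600000
L_1(3.2) = (3.2 - 2)/(5 - 2) = 0.400000

P(3.2) = 5×L_0(3.2) + (-6)×L_1(3.2)
P(3.2) = 0.600000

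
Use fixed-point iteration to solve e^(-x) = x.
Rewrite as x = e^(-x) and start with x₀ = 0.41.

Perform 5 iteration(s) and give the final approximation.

Equation: e^(-x) = x
Fixed-point form: x = e^(-x)
x₀ = 0.41

x_1 = g(0.410000) = 0.663650
x_2 = g(0.663650) = 0.514968
x_3 = g(0.514968) = 0.597520
x_4 = g(0.597520) = 0.550175
x_5 = g(0.550175) = 0.576849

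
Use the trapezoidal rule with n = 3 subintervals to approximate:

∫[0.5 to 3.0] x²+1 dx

f(x) = x²+1
a = 0.5, b = 3.0, n = 3
h = (b - a)/n = 0.833333

Trapezoidal rule: (h/2)[f(x₀) + 2f(x₁) + 2f(x₂) + ... + f(xₙ)]

x_0 = 0.5000, f(x_0) = 1.250000, coefficient = 1
x_1 = 1.3333, f(x_1) = 2.777778, coefficient = 2
x_2 = 2.1667, f(x_2) = 5.694444, coefficient = 2
x_3 = 3.0000, f(x_3) = 10.000000, coefficient = 1

I ≈ (0.833333/2) × 28.194444 = 11.747685
Exact value: 11.458333
Error: 0.289352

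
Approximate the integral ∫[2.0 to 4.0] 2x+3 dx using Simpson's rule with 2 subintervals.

f(x) = 2x+3
a = 2.0, b = 4.0, n = 2
h = (b - a)/n = 1.000000

Simpson's rule: (h/3)[f(x₀) + 4f(x₁) + 2f(x₂) + ... + f(xₙ)]

x_0 = 2.0000, f(x_0) = 7.000000, coefficient = 1
x_1 = 3.0000, f(x_1) = 9.000000, coefficient = 4
x_2 = 4.0000, f(x_2) = 11.000000, coefficient = 1

I ≈ (1.000000/3) × 54.000000 = 18.000000
Exact value: 18.000000
Error: 0.000000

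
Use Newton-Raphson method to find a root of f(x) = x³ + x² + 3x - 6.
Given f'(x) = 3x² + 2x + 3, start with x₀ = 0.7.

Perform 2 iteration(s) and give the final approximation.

f(x) = x³ + x² + 3x - 6
f'(x) = 3x² + 2x + 3
x₀ = 0.7

Newton-Raphson formula: x_{n+1} = x_n - f(x_n)/f'(x_n)

Iteration 1:
  f(0.700000) = -3.067000
  f'(0.700000) = 5.870000
  x_1 = 0.700000 - (-3.067000)/5.870000 = 1.222487
Iteration 2:
  f(1.222487) = 0.988913
  f'(1.222487) = 9.928399
  x_2 = 1.222487 - 0.988913/9.928399 = 1.122883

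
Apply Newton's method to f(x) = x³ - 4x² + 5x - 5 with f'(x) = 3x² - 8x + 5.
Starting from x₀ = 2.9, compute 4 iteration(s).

f(x) = x³ - 4x² + 5x - 5
f'(x) = 3x² - 8x + 5
x₀ = 2.9

Newton-Raphson formula: x_{n+1} = x_n - f(x_n)/f'(x_n)

Iteration 1:
  f(2.900000) = 0.249000
  f'(2.900000) = 7.030000
  x_1 = 2.900000 - 0.249000/7.030000 = 2.864580
Iteration 2:
  f(2.864580) = 0.005852
  f'(2.864580) = 6.700819
  x_2 = 2.864580 - 0.005852/6.700819 = 2.863707
Iteration 3:
  f(2.863707) = 0.000004
  f'(2.863707) = 6.692798
  x_3 = 2.863707 - 0.000004/6.692798 = 2.863707
Iteration 4:
  f(2.863707) = 0.000000
  f'(2.863707) = 6.692793
  x_4 = 2.863707 - 0.000000/6.692793 = 2.863707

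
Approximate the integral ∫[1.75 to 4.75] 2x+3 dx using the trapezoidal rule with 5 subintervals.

f(x) = 2x+3
a = 1.75, b = 4.75, n = 5
h = (b - a)/n = 0.600000

Trapezoidal rule: (h/2)[f(x₀) + 2f(x₁) + 2f(x₂) + ... + f(xₙ)]

x_0 = 1.7500, f(x_0) = 6.500000, coefficient = 1
x_1 = 2.3500, f(x_1) = 7.700000, coefficient = 2
x_2 = 2.9500, f(x_2) = 8.900000, coefficient = 2
x_3 = 3.5500, f(x_3) = 10.100000, coefficient = 2
x_4 = 4.1500, f(x_4) = 11.300000, coefficient = 2
x_5 = 4.7500, f(x_5) = 12.500000, coefficient = 1

I ≈ (0.600000/2) × 95.000000 = 28.500000
Exact value: 28.500000
Error: 0.000000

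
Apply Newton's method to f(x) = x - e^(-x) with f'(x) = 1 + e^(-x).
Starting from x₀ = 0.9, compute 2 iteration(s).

f(x) = x - e^(-x)
f'(x) = 1 + e^(-x)
x₀ = 0.9

Newton-Raphson formula: x_{n+1} = x_n - f(x_n)/f'(x_n)

Iteration 1:
  f(0.900000) = 0.493430
  f'(0.900000) = 1.406570
  x_1 = 0.900000 - 0.493430/1.406570 = 0.549196
Iteration 2:
  f(0.549196) = -0.028218
  f'(0.549196) = 1.577414
  x_2 = 0.549196 - (-0.028218)/1.577414 = 0.567085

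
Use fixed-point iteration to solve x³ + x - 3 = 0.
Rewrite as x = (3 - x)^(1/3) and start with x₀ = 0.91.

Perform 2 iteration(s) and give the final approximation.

Equation: x³ + x - 3 = 0
Fixed-point form: x = (3 - x)^(1/3)
x₀ = 0.91

x_1 = g(0.910000) = 1.278543
x_2 = g(1.278543) = 1.198483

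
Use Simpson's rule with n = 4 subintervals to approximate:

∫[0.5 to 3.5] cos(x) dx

f(x) = cos(x)
a = 0.5, b = 3.5, n = 4
h = (b - a)/n = 0.750000

Simpson's rule: (h/3)[f(x₀) + 4f(x₁) + 2f(x₂) + ... + f(xₙ)]

x_0 = 0.5000, f(x_0) = 0.877583, coefficient = 1
x_1 = 1.2500, f(x_1) = 0.315322, coefficient = 4
x_2 = 2.0000, f(x_2) = -0.416147, coefficient = 2
x_3 = 2.7500, f(x_3) = -0.924302, coefficient = 4
x_4 = 3.5000, f(x_4) = -0.936457, coefficient = 1

I ≈ (0.750000/3) × -3.327088 = -0.831772
Exact value: -0.830209
Error: 0.001563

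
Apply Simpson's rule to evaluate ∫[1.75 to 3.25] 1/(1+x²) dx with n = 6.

f(x) = 1/(1+x²)
a = 1.75, b = 3.25, n = 6
h = (b - a)/n = 0.250000

Simpson's rule: (h/3)[f(x₀) + 4f(x₁) + 2f(x₂) + ... + f(xₙ)]

x_0 = 1.7500, f(x_0) = 0.246154, coefficient = 1
x_1 = 2.0000, f(x_1) = 0.200000, coefficient = 4
x_2 = 2.2500, f(x_2) = 0.164948, coefficient = 2
x_3 = 2.5000, f(x_3) = 0.137931, coefficient = 4
x_4 = 2.7500, f(x_4) = 0.116788, coefficient = 2
x_5 = 3.0000, f(x_5) = 0.100000, coefficient = 4
x_6 = 3.2500, f(x_6) = 0.086486, coefficient = 1

I ≈ (0.250000/3) × 2.647838 = 0.220653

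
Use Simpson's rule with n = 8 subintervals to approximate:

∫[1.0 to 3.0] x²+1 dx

f(x) = x²+1
a = 1.0, b = 3.0, n = 8
h = (b - a)/n = 0.250000

Simpson's rule: (h/3)[f(x₀) + 4f(x₁) + 2f(x₂) + ... + f(xₙ)]

x_0 = 1.0000, f(x_0) = 2.000000, coefficient = 1
x_1 = 1.2500, f(x_1) = 2.562500, coefficient = 4
x_2 = 1.5000, f(x_2) = 3.250000, coefficient = 2
x_3 = 1.7500, f(x_3) = 4.062500, coefficient = 4
x_4 = 2.0000, f(x_4) = 5.000000, coefficient = 2
x_5 = 2.2500, f(x_5) = 6.062500, coefficient = 4
x_6 = 2.5000, f(x_6) = 7.250000, coefficient = 2
x_7 = 2.7500, f(x_7) = 8.562500, coefficient = 4
x_8 = 3.0000, f(x_8) = 10.000000, coefficient = 1

I ≈ (0.250000/3) × 128.000000 = 10.666667
Exact value: 10.666667
Error: 0.000000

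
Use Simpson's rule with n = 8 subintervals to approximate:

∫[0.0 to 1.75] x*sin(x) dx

f(x) = x*sin(x)
a = 0.0, b = 1.75, n = 8
h = (b - a)/n = 0.218750

Simpson's rule: (h/3)[f(x₀) + 4f(x₁) + 2f(x₂) + ... + f(xₙ)]

x_0 = 0.0000, f(x_0) = 0.000000, coefficient = 1
x_1 = 0.2188, f(x_1) = 0.047471, coefficient = 4
x_2 = 0.4375, f(x_2) = 0.185358, coefficient = 2
x_3 = 0.6562, f(x_3) = 0.400411, coefficient = 4
x_4 = 0.8750, f(x_4) = 0.671601, coefficient = 2
x_5 = 1.0938, f(x_5) = 0.971638, coefficient = 4
x_6 = 1.3125, f(x_6) = 1.268960, coefficient = 2
x_7 = 1.5312, f(x_7) = 1.530053, coefficient = 4
x_8 = 1.7500, f(x_8) = 1.721975, coefficient = 1

I ≈ (0.218750/3) × 17.772105 = 1.295883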